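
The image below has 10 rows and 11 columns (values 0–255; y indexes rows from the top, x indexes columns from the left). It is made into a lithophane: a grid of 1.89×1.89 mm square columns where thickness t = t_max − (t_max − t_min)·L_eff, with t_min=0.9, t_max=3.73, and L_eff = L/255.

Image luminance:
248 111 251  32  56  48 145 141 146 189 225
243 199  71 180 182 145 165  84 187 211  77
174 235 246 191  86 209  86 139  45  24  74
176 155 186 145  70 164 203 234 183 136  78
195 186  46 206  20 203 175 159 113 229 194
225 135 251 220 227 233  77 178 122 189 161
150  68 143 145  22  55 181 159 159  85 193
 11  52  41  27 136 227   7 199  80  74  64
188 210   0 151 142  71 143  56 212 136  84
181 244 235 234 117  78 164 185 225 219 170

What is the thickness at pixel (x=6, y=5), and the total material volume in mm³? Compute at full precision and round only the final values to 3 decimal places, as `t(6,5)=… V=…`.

span = t_max - t_min = 3.73 - 0.9 = 2.830
L(6,5) = 77, L_eff = 77/255 = 0.301961
t(6,5) = 3.73 - 2.830·0.301961 = 2.875
Σt over all 10·11 pixels = 1480691/6375 ≈ 232.2652549
V = pitch²·Σt = 1.89²·1480691/6375 = 829.675

t(6,5)=2.875 V=829.675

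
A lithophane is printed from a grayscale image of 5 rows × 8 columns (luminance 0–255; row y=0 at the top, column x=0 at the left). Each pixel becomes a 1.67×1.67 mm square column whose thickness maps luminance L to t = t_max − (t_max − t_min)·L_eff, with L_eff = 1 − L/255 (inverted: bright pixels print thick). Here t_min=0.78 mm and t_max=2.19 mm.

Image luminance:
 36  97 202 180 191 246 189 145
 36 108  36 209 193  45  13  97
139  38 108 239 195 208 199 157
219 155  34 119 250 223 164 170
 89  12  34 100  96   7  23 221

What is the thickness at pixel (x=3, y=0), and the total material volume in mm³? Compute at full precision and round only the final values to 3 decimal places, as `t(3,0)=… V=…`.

span = t_max - t_min = 2.19 - 0.78 = 1.410
L(3,0) = 180, L_eff = 1 - 180/255 = 0.294118 (inverted)
t(3,0) = 2.19 - 1.410·0.294118 = 1.775
Σt over all 5·8 pixels = 255317/4250 ≈ 60.0745882
V = pitch²·Σt = 1.67²·255317/4250 = 167.542

t(3,0)=1.775 V=167.542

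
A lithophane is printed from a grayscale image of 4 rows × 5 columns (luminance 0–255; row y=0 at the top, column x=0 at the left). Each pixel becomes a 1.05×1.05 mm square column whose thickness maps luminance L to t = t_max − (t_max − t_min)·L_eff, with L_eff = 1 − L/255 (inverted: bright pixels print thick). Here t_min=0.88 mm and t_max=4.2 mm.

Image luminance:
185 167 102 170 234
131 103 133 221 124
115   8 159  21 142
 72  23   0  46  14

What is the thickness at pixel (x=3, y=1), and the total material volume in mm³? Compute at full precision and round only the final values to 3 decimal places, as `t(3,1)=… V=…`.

t(3,1)=3.757 V=50.552

span = t_max - t_min = 4.2 - 0.88 = 3.320
L(3,1) = 221, L_eff = 1 - 221/255 = 0.133333 (inverted)
t(3,1) = 4.2 - 3.320·0.133333 = 3.757
Σt over all 4·5 pixels = 58462/1275 ≈ 45.8525490
V = pitch²·Σt = 1.05²·58462/1275 = 50.552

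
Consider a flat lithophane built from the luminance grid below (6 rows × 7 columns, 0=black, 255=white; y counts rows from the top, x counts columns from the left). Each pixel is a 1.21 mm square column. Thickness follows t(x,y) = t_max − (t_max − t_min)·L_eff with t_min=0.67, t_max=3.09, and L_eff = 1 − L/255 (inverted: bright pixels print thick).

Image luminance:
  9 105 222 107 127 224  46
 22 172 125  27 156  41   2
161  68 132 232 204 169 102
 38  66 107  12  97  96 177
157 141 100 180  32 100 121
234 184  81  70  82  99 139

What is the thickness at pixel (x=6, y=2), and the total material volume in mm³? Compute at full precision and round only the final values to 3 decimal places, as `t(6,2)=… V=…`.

t(6,2)=1.638 V=107.421

span = t_max - t_min = 3.09 - 0.67 = 2.420
L(6,2) = 102, L_eff = 1 - 102/255 = 0.600000 (inverted)
t(6,2) = 3.09 - 2.420·0.600000 = 1.638
Σt over all 6·7 pixels = 935471/12750 ≈ 73.3702745
V = pitch²·Σt = 1.21²·935471/12750 = 107.421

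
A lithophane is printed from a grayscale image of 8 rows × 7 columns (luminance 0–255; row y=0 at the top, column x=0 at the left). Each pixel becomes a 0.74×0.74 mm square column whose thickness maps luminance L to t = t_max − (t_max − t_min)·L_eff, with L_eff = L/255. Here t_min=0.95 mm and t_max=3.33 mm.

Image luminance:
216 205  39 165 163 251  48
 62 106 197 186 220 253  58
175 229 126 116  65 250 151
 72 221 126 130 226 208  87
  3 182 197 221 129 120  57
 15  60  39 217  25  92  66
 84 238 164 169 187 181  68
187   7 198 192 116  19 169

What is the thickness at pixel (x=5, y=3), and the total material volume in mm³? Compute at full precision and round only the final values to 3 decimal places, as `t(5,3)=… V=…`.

span = t_max - t_min = 3.33 - 0.95 = 2.380
L(5,3) = 208, L_eff = 208/255 = 0.815686
t(5,3) = 3.33 - 2.380·0.815686 = 1.389
Σt over all 8·7 pixels = 85589/750 ≈ 114.1186667
V = pitch²·Σt = 0.74²·85589/750 = 62.491

t(5,3)=1.389 V=62.491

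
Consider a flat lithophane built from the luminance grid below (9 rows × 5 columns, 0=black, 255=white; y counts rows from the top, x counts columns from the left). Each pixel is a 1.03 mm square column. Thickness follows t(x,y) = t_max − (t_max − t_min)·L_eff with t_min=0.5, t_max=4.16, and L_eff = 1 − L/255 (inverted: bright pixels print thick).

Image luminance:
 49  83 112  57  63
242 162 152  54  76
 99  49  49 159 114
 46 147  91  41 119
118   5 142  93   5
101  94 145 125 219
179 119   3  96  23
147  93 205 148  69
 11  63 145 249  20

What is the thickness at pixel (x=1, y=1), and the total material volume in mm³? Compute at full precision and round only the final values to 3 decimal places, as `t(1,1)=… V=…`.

t(1,1)=2.825 V=93.625

span = t_max - t_min = 4.16 - 0.5 = 3.660
L(1,1) = 162, L_eff = 1 - 162/255 = 0.364706 (inverted)
t(1,1) = 4.16 - 3.660·0.364706 = 2.825
Σt over all 9·5 pixels = 187533/2125 ≈ 88.2508235
V = pitch²·Σt = 1.03²·187533/2125 = 93.625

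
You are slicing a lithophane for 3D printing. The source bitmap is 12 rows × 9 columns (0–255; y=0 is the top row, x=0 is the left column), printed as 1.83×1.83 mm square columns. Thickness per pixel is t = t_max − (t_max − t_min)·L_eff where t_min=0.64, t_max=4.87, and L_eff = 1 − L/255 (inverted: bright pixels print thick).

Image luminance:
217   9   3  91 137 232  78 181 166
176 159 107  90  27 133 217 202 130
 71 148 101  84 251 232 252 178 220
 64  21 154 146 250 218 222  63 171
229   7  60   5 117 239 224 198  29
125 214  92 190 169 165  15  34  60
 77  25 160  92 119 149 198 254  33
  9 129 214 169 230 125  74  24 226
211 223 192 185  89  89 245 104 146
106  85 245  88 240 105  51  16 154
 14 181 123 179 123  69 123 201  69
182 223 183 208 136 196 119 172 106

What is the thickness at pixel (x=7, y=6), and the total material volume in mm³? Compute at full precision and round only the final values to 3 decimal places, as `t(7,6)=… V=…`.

span = t_max - t_min = 4.87 - 0.64 = 4.230
L(7,6) = 254, L_eff = 1 - 254/255 = 0.003922 (inverted)
t(7,6) = 4.87 - 4.230·0.003922 = 4.853
Σt over all 12·9 pixels = 2682921/8500 ≈ 315.6377647
V = pitch²·Σt = 1.83²·2682921/8500 = 1057.039

t(7,6)=4.853 V=1057.039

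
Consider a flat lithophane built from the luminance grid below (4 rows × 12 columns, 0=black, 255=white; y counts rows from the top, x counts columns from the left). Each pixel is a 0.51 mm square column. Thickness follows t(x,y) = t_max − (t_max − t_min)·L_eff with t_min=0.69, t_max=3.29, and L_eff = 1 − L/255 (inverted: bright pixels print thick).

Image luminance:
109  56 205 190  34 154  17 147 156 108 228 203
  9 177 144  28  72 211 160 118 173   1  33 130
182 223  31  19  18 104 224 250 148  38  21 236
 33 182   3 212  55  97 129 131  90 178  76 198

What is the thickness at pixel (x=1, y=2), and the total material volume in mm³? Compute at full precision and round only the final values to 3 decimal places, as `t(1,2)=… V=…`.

t(1,2)=2.964 V=23.840

span = t_max - t_min = 3.29 - 0.69 = 2.600
L(1,2) = 223, L_eff = 1 - 223/255 = 0.125490 (inverted)
t(1,2) = 3.29 - 2.600·0.125490 = 2.964
Σt over all 4·12 pixels = 116861/1275 ≈ 91.6556863
V = pitch²·Σt = 0.51²·116861/1275 = 23.840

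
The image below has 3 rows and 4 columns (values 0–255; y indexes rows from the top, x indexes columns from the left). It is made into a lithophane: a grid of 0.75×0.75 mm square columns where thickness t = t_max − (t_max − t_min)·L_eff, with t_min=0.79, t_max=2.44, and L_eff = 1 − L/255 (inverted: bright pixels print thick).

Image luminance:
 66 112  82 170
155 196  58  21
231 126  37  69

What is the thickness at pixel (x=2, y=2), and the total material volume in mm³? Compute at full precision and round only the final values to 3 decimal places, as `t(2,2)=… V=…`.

span = t_max - t_min = 2.44 - 0.79 = 1.650
L(2,2) = 37, L_eff = 1 - 37/255 = 0.854902 (inverted)
t(2,2) = 2.44 - 1.650·0.854902 = 1.029
Σt over all 3·4 pixels = 30669/1700 ≈ 18.0405882
V = pitch²·Σt = 0.75²·30669/1700 = 10.148

t(2,2)=1.029 V=10.148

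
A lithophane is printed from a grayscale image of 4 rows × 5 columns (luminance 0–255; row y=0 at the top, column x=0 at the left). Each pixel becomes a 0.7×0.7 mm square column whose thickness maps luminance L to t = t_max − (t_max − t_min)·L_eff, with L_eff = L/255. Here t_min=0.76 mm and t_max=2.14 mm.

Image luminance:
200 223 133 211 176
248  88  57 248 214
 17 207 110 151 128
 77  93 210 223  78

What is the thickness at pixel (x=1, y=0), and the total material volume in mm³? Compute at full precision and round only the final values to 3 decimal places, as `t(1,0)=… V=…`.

span = t_max - t_min = 2.14 - 0.76 = 1.380
L(1,0) = 223, L_eff = 223/255 = 0.874510
t(1,0) = 2.14 - 1.380·0.874510 = 0.933
Σt over all 4·5 pixels = 55392/2125 ≈ 26.0668235
V = pitch²·Σt = 0.7²·55392/2125 = 12.773

t(1,0)=0.933 V=12.773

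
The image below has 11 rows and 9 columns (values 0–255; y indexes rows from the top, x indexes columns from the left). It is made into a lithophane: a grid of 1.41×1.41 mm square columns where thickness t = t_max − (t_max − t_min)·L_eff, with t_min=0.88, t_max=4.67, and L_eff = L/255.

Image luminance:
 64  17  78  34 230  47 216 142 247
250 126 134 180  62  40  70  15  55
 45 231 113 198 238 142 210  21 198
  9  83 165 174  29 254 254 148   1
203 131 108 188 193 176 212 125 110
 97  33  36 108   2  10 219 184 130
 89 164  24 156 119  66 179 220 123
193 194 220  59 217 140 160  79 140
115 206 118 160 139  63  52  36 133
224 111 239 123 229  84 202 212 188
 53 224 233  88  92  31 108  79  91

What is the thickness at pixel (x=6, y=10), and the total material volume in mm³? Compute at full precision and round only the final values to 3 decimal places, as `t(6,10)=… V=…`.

span = t_max - t_min = 4.67 - 0.88 = 3.790
L(6,10) = 108, L_eff = 108/255 = 0.423529
t(6,10) = 4.67 - 3.790·0.423529 = 3.065
Σt over all 11·9 pixels = 91701/340 ≈ 269.7088235
V = pitch²·Σt = 1.41²·91701/340 = 536.208

t(6,10)=3.065 V=536.208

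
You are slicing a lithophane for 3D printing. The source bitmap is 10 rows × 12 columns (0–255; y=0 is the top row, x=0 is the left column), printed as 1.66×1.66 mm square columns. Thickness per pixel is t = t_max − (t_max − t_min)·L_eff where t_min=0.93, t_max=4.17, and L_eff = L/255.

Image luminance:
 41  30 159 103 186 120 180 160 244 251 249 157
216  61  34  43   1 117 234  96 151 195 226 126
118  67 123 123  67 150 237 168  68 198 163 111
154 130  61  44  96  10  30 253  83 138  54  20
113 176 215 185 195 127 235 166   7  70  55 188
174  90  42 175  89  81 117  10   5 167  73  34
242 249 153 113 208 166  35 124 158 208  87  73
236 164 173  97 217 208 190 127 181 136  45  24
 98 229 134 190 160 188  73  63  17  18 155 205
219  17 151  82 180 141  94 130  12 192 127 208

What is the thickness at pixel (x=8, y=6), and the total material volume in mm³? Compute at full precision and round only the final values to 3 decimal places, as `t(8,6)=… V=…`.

t(8,6)=2.162 V=835.091

span = t_max - t_min = 4.17 - 0.93 = 3.240
L(8,6) = 158, L_eff = 158/255 = 0.619608
t(8,6) = 4.17 - 3.240·0.619608 = 2.162
Σt over all 10·12 pixels = 643986/2125 ≈ 303.0522353
V = pitch²·Σt = 1.66²·643986/2125 = 835.091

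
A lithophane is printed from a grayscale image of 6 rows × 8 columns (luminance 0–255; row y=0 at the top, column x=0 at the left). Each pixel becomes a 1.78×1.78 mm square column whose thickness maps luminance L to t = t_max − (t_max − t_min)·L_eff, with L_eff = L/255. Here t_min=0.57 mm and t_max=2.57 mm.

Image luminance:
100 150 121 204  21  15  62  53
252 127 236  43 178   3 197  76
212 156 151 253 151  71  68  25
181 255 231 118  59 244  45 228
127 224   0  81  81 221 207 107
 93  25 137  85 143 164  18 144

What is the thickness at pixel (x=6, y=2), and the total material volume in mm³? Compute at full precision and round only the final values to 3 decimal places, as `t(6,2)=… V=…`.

span = t_max - t_min = 2.57 - 0.57 = 2.000
L(6,2) = 68, L_eff = 68/255 = 0.266667
t(6,2) = 2.57 - 2.000·0.266667 = 2.037
Σt over all 6·8 pixels = 95854/1275 ≈ 75.1796078
V = pitch²·Σt = 1.78²·95854/1275 = 238.199

t(6,2)=2.037 V=238.199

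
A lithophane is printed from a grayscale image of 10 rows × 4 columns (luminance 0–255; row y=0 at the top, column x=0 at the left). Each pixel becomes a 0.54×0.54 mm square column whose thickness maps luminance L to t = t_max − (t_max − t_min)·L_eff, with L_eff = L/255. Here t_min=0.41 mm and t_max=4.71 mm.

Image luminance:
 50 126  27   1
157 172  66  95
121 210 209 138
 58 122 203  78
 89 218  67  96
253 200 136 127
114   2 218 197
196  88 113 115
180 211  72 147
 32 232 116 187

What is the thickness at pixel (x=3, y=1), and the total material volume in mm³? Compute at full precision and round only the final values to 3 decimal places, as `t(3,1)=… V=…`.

span = t_max - t_min = 4.71 - 0.41 = 4.300
L(3,1) = 95, L_eff = 95/255 = 0.372549
t(3,1) = 4.71 - 4.300·0.372549 = 3.108
Σt over all 10·4 pixels = 255143/2550 ≈ 100.0560784
V = pitch²·Σt = 0.54²·255143/2550 = 29.176

t(3,1)=3.108 V=29.176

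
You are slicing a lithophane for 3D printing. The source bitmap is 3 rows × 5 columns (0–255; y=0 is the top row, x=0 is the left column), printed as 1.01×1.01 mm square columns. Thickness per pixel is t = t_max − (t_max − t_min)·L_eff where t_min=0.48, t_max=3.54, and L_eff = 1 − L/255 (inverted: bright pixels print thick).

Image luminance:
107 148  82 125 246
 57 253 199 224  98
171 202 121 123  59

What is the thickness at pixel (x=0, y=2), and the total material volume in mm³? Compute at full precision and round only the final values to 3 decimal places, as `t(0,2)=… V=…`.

span = t_max - t_min = 3.54 - 0.48 = 3.060
L(0,2) = 171, L_eff = 1 - 171/255 = 0.329412 (inverted)
t(0,2) = 3.54 - 3.060·0.329412 = 2.532
Σt over all 3·5 pixels = 33.78
V = pitch²·Σt = 1.01²·33.78 = 34.459

t(0,2)=2.532 V=34.459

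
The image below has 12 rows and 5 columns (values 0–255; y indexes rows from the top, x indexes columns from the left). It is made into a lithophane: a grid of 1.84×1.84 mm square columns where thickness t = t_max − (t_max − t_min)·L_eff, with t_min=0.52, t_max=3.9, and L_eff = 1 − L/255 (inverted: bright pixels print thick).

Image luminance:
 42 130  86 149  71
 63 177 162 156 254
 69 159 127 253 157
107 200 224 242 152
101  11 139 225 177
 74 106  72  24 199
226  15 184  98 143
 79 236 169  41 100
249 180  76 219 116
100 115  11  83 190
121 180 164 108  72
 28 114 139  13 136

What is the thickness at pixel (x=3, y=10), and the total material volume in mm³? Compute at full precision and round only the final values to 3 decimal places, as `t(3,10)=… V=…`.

t(3,10)=1.952 V=456.245

span = t_max - t_min = 3.9 - 0.52 = 3.380
L(3,10) = 108, L_eff = 1 - 108/255 = 0.576471 (inverted)
t(3,10) = 3.9 - 3.380·0.576471 = 1.952
Σt over all 12·5 pixels = 1718197/12750 ≈ 134.7605490
V = pitch²·Σt = 1.84²·1718197/12750 = 456.245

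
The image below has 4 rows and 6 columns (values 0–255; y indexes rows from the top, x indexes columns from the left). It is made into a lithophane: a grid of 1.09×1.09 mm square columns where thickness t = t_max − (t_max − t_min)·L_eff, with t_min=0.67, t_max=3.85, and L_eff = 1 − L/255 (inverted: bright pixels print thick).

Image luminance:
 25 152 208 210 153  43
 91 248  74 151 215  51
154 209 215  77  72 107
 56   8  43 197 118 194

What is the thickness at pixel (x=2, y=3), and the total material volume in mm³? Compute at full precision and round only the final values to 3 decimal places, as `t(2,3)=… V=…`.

span = t_max - t_min = 3.85 - 0.67 = 3.180
L(2,3) = 43, L_eff = 1 - 43/255 = 0.831373 (inverted)
t(2,3) = 3.85 - 3.180·0.831373 = 1.206
Σt over all 4·6 pixels = 231103/4250 ≈ 54.3771765
V = pitch²·Σt = 1.09²·231103/4250 = 64.606

t(2,3)=1.206 V=64.606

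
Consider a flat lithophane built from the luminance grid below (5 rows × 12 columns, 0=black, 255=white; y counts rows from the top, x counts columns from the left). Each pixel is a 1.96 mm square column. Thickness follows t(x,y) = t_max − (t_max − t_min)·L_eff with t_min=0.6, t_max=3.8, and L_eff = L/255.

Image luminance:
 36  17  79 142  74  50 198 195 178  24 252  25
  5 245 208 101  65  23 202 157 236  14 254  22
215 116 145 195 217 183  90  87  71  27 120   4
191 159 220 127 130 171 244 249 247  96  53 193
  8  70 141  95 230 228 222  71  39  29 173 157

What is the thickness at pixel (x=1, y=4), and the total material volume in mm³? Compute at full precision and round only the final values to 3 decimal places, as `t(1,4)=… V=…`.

span = t_max - t_min = 3.8 - 0.6 = 3.200
L(1,4) = 70, L_eff = 70/255 = 0.274510
t(1,4) = 3.8 - 3.200·0.274510 = 2.922
Σt over all 5·12 pixels = 11044/85 ≈ 129.9294118
V = pitch²·Σt = 1.96²·11044/85 = 499.137

t(1,4)=2.922 V=499.137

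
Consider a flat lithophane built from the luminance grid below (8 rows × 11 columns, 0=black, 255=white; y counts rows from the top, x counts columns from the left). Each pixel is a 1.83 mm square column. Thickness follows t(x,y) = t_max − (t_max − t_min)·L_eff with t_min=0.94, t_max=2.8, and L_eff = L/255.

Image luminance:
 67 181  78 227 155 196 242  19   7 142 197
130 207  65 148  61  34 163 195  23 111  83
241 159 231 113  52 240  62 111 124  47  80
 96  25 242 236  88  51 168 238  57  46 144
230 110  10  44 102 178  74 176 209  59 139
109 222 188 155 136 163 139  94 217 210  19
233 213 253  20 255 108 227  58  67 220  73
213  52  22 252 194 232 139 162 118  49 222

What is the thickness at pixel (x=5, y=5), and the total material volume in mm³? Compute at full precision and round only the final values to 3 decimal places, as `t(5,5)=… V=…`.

span = t_max - t_min = 2.8 - 0.94 = 1.860
L(5,5) = 163, L_eff = 163/255 = 0.639216
t(5,5) = 2.8 - 1.860·0.639216 = 1.611
Σt over all 8·11 pixels = 676843/4250 ≈ 159.2571765
V = pitch²·Σt = 1.83²·676843/4250 = 533.336

t(5,5)=1.611 V=533.336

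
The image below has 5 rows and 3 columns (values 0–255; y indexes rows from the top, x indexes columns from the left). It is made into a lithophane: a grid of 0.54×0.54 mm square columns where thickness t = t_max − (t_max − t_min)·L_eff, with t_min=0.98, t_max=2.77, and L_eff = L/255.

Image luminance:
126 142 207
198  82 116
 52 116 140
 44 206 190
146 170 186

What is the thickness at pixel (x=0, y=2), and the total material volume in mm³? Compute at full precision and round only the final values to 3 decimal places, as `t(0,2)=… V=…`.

t(0,2)=2.405 V=7.774

span = t_max - t_min = 2.77 - 0.98 = 1.790
L(0,2) = 52, L_eff = 52/255 = 0.203922
t(0,2) = 2.77 - 1.790·0.203922 = 2.405
Σt over all 5·3 pixels = 113311/4250 ≈ 26.6614118
V = pitch²·Σt = 0.54²·113311/4250 = 7.774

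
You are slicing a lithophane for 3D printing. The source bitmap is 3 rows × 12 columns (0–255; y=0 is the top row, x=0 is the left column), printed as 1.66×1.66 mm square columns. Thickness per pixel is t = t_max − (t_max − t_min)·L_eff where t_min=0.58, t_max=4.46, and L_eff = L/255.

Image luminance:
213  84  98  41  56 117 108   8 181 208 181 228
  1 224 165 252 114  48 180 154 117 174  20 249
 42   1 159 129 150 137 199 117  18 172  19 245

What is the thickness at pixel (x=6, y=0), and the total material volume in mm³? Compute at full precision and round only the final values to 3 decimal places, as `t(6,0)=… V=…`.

span = t_max - t_min = 4.46 - 0.58 = 3.880
L(6,0) = 108, L_eff = 108/255 = 0.423529
t(6,0) = 4.46 - 3.880·0.423529 = 2.817
Σt over all 3·12 pixels = 576497/6375 ≈ 90.4309020
V = pitch²·Σt = 1.66²·576497/6375 = 249.191

t(6,0)=2.817 V=249.191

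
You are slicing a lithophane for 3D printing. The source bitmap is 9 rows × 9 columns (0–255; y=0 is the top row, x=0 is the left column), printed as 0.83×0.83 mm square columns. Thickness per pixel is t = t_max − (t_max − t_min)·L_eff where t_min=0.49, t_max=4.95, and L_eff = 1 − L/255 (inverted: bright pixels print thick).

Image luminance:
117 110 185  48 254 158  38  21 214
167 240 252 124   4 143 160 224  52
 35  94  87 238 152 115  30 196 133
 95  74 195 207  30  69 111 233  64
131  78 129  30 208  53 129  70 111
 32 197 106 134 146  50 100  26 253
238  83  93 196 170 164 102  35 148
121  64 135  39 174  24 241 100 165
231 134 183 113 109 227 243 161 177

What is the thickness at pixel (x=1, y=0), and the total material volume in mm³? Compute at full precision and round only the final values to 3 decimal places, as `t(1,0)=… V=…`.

t(1,0)=2.414 V=154.122

span = t_max - t_min = 4.95 - 0.49 = 4.460
L(1,0) = 110, L_eff = 1 - 110/255 = 0.568627 (inverted)
t(1,0) = 4.95 - 4.460·0.568627 = 2.414
Σt over all 9·9 pixels = 5704907/25500 ≈ 223.7218431
V = pitch²·Σt = 0.83²·5704907/25500 = 154.122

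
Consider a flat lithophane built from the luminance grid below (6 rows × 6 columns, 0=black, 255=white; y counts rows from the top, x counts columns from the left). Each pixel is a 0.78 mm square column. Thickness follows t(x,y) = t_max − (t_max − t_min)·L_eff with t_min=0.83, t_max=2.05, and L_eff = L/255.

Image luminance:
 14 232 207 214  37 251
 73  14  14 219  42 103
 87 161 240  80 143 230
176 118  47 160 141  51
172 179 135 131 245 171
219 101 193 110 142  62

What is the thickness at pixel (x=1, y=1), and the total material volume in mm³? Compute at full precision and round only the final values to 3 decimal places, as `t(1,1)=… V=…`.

span = t_max - t_min = 2.05 - 0.83 = 1.220
L(1,1) = 14, L_eff = 14/255 = 0.054902
t(1,1) = 2.05 - 1.220·0.054902 = 1.983
Σt over all 6·6 pixels = 106866/2125 ≈ 50.2898824
V = pitch²·Σt = 0.78²·106866/2125 = 30.596

t(1,1)=1.983 V=30.596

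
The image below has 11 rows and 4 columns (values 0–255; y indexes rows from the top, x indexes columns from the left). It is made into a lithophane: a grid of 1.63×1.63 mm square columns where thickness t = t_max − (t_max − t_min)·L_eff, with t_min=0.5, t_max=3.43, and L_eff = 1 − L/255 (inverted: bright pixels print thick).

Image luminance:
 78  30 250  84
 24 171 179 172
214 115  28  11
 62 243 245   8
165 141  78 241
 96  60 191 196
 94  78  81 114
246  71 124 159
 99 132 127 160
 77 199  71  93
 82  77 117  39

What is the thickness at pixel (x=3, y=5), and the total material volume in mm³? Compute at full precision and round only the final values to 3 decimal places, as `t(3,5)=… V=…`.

span = t_max - t_min = 3.43 - 0.5 = 2.930
L(3,5) = 196, L_eff = 1 - 196/255 = 0.231373 (inverted)
t(3,5) = 3.43 - 2.930·0.231373 = 2.752
Σt over all 11·4 pixels = 353391/4250 ≈ 83.1508235
V = pitch²·Σt = 1.63²·353391/4250 = 220.923

t(3,5)=2.752 V=220.923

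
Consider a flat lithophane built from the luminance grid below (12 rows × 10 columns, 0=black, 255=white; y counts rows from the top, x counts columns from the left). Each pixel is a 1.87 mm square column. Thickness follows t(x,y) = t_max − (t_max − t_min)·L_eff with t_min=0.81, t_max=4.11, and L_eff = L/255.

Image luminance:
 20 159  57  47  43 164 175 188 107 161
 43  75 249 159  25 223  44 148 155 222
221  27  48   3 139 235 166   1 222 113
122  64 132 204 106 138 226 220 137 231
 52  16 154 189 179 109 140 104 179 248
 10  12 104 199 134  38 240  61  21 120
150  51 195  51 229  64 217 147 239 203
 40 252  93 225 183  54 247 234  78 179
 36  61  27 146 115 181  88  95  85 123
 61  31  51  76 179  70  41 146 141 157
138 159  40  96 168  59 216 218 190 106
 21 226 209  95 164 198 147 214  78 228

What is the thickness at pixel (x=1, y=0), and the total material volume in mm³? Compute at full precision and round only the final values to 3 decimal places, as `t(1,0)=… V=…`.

t(1,0)=2.052 V=1021.469

span = t_max - t_min = 4.11 - 0.81 = 3.300
L(1,0) = 159, L_eff = 159/255 = 0.623529
t(1,0) = 4.11 - 3.300·0.623529 = 2.052
Σt over all 12·10 pixels = 248291/850 ≈ 292.1070588
V = pitch²·Σt = 1.87²·248291/850 = 1021.469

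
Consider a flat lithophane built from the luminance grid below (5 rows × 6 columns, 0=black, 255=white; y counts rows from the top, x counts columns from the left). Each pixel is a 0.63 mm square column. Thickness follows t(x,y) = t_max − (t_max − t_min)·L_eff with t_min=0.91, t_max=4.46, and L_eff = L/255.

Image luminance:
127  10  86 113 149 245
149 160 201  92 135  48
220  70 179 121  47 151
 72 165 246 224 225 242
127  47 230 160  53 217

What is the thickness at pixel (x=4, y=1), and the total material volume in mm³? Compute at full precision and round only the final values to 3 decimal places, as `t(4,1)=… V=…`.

t(4,1)=2.581 V=29.285

span = t_max - t_min = 4.46 - 0.91 = 3.550
L(4,1) = 135, L_eff = 135/255 = 0.529412
t(4,1) = 4.46 - 3.550·0.529412 = 2.581
Σt over all 5·6 pixels = 125433/1700 ≈ 73.7841176
V = pitch²·Σt = 0.63²·125433/1700 = 29.285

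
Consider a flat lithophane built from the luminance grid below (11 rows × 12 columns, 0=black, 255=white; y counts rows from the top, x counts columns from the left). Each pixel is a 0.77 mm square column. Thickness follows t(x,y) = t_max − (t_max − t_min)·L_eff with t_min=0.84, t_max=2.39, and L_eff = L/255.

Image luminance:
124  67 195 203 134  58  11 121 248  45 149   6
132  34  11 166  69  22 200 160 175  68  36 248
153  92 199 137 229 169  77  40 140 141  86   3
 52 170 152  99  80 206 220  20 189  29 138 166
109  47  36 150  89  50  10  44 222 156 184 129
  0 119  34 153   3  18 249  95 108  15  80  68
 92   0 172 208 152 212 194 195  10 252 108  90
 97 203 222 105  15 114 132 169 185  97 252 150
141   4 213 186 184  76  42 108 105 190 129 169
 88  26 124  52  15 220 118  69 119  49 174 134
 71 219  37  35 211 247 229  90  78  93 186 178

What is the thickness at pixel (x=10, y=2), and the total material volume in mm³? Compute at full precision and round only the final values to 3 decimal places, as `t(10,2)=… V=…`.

t(10,2)=1.867 V=130.568

span = t_max - t_min = 2.39 - 0.84 = 1.550
L(10,2) = 86, L_eff = 86/255 = 0.337255
t(10,2) = 2.39 - 1.550·0.337255 = 1.867
Σt over all 11·12 pixels = 93593/425 ≈ 220.2188235
V = pitch²·Σt = 0.77²·93593/425 = 130.568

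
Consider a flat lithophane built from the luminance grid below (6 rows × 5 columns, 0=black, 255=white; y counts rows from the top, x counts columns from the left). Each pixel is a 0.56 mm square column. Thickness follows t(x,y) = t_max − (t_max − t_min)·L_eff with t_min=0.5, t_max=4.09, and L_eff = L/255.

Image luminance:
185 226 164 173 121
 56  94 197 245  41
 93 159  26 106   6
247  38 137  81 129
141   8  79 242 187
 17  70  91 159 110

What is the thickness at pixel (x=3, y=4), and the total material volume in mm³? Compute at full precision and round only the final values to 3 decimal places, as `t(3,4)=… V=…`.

span = t_max - t_min = 4.09 - 0.5 = 3.590
L(3,4) = 242, L_eff = 242/255 = 0.949020
t(3,4) = 4.09 - 3.590·0.949020 = 0.683
Σt over all 6·5 pixels = 913199/12750 ≈ 71.6234510
V = pitch²·Σt = 0.56²·913199/12750 = 22.461

t(3,4)=0.683 V=22.461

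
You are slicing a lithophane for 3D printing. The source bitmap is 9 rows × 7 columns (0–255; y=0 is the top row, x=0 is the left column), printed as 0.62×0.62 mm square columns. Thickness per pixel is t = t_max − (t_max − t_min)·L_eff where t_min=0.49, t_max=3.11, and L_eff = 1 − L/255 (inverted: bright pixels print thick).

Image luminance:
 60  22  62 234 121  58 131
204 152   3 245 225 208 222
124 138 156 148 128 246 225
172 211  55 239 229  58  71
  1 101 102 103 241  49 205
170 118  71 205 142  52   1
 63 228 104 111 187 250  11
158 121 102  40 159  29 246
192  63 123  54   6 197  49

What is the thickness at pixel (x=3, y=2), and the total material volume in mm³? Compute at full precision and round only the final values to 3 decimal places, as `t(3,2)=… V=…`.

span = t_max - t_min = 3.11 - 0.49 = 2.620
L(3,2) = 148, L_eff = 1 - 148/255 = 0.419608 (inverted)
t(3,2) = 3.11 - 2.620·0.419608 = 2.011
Σt over all 9·7 pixels = 2935847/25500 ≈ 115.1312549
V = pitch²·Σt = 0.62²·2935847/25500 = 44.256

t(3,2)=2.011 V=44.256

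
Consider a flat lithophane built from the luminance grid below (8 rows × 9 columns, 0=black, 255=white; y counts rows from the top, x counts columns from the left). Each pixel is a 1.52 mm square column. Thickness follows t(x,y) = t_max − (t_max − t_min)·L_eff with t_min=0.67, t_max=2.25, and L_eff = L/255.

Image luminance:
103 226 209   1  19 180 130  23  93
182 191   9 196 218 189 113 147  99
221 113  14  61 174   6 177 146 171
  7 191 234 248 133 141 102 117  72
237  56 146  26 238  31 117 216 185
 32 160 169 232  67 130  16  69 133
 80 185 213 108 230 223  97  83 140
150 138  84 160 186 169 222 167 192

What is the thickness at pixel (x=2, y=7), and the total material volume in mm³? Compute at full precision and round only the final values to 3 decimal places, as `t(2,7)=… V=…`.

span = t_max - t_min = 2.25 - 0.67 = 1.580
L(2,7) = 84, L_eff = 84/255 = 0.329412
t(2,7) = 2.25 - 1.580·0.329412 = 1.730
Σt over all 8·9 pixels = 1295803/12750 ≈ 101.6316078
V = pitch²·Σt = 1.52²·1295803/12750 = 234.810

t(2,7)=1.730 V=234.810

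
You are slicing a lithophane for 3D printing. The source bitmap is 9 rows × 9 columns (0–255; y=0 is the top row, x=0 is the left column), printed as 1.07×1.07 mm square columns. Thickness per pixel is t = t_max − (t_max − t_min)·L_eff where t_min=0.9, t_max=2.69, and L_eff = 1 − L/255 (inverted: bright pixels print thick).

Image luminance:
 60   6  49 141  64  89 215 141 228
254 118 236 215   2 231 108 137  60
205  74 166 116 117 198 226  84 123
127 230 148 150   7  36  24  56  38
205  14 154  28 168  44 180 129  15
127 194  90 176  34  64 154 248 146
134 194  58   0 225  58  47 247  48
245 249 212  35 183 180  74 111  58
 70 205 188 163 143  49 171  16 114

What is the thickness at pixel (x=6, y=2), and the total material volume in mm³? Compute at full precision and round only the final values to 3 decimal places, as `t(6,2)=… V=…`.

span = t_max - t_min = 2.69 - 0.9 = 1.790
L(6,2) = 226, L_eff = 1 - 226/255 = 0.113725 (inverted)
t(6,2) = 2.69 - 1.790·0.113725 = 2.486
Σt over all 9·9 pixels = 917876/6375 ≈ 143.9805490
V = pitch²·Σt = 1.07²·917876/6375 = 164.843

t(6,2)=2.486 V=164.843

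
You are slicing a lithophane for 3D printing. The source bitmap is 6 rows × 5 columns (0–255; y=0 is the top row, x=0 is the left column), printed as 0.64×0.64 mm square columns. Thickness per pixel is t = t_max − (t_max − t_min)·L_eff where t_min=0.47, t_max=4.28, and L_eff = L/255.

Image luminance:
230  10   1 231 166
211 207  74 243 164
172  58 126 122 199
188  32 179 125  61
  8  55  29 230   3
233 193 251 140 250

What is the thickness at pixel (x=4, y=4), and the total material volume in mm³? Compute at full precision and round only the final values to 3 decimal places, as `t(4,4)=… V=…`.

t(4,4)=4.235 V=26.944

span = t_max - t_min = 4.28 - 0.47 = 3.810
L(4,4) = 3, L_eff = 3/255 = 0.011765
t(4,4) = 4.28 - 3.810·0.011765 = 4.235
Σt over all 6·5 pixels = 559143/8500 ≈ 65.7815294
V = pitch²·Σt = 0.64²·559143/8500 = 26.944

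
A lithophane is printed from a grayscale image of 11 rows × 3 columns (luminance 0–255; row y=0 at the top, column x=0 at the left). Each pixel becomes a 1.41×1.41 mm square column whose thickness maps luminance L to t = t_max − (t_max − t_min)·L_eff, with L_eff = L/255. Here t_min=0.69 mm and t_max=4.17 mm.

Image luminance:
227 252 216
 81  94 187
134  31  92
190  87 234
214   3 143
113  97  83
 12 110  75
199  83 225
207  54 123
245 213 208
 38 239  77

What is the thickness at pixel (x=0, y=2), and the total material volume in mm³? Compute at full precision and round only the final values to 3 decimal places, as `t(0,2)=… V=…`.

span = t_max - t_min = 4.17 - 0.69 = 3.480
L(0,2) = 134, L_eff = 134/255 = 0.525490
t(0,2) = 4.17 - 3.480·0.525490 = 2.341
Σt over all 11·3 pixels = 637709/8500 ≈ 75.0245882
V = pitch²·Σt = 1.41²·637709/8500 = 149.156

t(0,2)=2.341 V=149.156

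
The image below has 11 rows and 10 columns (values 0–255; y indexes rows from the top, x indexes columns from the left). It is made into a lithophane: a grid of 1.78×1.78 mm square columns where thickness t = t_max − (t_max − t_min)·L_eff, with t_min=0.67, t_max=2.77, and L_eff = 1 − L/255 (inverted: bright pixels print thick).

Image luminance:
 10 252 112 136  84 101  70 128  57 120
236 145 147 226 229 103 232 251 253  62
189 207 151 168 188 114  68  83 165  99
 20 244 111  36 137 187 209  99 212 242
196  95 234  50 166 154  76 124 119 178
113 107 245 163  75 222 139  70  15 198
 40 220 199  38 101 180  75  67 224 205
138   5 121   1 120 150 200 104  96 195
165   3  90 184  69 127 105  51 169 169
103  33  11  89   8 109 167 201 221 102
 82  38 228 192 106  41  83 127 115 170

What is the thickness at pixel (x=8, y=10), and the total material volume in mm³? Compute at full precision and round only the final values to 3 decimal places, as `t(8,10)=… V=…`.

t(8,10)=1.617 V=610.786

span = t_max - t_min = 2.77 - 0.67 = 2.100
L(8,10) = 115, L_eff = 1 - 115/255 = 0.549020 (inverted)
t(8,10) = 2.77 - 2.100·0.549020 = 1.617
Σt over all 11·10 pixels = 81929/425 ≈ 192.7741176
V = pitch²·Σt = 1.78²·81929/425 = 610.786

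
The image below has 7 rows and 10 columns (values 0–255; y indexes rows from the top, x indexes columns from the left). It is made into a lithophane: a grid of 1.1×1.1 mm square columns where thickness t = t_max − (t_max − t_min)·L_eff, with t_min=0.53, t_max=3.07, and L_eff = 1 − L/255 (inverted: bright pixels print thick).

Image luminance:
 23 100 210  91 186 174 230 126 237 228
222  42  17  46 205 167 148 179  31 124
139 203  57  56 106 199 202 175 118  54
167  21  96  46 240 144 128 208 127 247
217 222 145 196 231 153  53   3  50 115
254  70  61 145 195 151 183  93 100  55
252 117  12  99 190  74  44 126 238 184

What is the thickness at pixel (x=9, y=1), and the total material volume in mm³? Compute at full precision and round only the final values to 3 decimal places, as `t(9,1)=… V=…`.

t(9,1)=1.765 V=159.957

span = t_max - t_min = 3.07 - 0.53 = 2.540
L(9,1) = 124, L_eff = 1 - 124/255 = 0.513725 (inverted)
t(9,1) = 3.07 - 2.540·0.513725 = 1.765
Σt over all 7·10 pixels = 842747/6375 ≈ 132.1956078
V = pitch²·Σt = 1.1²·842747/6375 = 159.957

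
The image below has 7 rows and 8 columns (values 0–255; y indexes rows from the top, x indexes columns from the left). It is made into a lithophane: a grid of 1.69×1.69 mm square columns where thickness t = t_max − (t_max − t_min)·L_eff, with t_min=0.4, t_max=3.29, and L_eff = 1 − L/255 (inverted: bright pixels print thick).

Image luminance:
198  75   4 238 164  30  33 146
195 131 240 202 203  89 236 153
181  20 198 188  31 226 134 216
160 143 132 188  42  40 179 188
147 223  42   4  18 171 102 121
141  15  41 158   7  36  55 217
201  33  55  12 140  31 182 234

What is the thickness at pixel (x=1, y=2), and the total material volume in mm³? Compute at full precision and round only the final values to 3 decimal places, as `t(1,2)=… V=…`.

span = t_max - t_min = 3.29 - 0.4 = 2.890
L(1,2) = 20, L_eff = 1 - 20/255 = 0.921569 (inverted)
t(1,2) = 3.29 - 2.890·0.921569 = 0.627
Σt over all 7·8 pixels = 152413/1500 ≈ 101.6086667
V = pitch²·Σt = 1.69²·152413/1500 = 290.205

t(1,2)=0.627 V=290.205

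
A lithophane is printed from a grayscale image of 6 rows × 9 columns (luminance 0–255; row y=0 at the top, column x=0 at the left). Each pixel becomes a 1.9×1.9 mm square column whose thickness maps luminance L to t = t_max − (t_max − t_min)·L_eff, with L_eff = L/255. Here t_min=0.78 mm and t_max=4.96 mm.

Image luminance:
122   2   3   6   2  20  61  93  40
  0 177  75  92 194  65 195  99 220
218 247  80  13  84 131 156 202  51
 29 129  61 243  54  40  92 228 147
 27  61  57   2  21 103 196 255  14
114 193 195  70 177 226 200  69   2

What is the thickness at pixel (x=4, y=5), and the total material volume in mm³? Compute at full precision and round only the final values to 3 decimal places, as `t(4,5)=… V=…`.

span = t_max - t_min = 4.96 - 0.78 = 4.180
L(4,5) = 177, L_eff = 177/255 = 0.694118
t(4,5) = 4.96 - 4.180·0.694118 = 2.059
Σt over all 6·9 pixels = 2233483/12750 ≈ 175.1751373
V = pitch²·Σt = 1.9²·2233483/12750 = 632.382

t(4,5)=2.059 V=632.382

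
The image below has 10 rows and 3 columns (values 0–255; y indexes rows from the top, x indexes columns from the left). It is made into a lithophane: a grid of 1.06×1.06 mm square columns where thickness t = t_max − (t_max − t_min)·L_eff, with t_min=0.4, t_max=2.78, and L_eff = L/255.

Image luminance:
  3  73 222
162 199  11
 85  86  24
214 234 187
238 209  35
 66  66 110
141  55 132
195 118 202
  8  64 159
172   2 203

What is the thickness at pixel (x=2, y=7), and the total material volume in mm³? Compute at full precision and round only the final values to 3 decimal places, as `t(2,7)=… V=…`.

t(2,7)=0.895 V=55.169

span = t_max - t_min = 2.78 - 0.4 = 2.380
L(2,7) = 202, L_eff = 202/255 = 0.792157
t(2,7) = 2.78 - 2.380·0.792157 = 0.895
Σt over all 10·3 pixels = 49.1
V = pitch²·Σt = 1.06²·49.1 = 55.169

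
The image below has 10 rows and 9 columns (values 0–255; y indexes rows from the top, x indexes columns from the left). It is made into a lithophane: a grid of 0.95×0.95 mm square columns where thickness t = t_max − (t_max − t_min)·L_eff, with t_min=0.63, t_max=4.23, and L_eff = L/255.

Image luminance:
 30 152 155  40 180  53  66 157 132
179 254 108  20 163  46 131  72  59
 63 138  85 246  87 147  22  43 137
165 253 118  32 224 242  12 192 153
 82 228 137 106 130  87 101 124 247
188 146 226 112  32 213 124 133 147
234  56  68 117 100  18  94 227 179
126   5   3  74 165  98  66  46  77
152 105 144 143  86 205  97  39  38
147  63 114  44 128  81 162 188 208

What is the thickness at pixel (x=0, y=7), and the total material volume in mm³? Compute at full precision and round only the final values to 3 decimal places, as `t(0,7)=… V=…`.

t(0,7)=2.451 V=205.773

span = t_max - t_min = 4.23 - 0.63 = 3.600
L(0,7) = 126, L_eff = 126/255 = 0.494118
t(0,7) = 4.23 - 3.600·0.494118 = 2.451
Σt over all 10·9 pixels = 193803/850 ≈ 228.0035294
V = pitch²·Σt = 0.95²·193803/850 = 205.773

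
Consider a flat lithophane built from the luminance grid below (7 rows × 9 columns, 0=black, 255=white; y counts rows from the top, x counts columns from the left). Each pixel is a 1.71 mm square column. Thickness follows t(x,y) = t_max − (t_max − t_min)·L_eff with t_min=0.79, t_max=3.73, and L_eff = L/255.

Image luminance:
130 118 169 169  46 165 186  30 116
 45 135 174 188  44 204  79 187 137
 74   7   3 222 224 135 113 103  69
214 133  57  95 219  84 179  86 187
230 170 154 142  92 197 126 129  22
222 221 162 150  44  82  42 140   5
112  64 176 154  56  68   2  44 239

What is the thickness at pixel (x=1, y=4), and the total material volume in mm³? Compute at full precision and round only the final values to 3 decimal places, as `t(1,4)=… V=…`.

t(1,4)=1.770 V=425.149

span = t_max - t_min = 3.73 - 0.79 = 2.940
L(1,4) = 170, L_eff = 170/255 = 0.666667
t(1,4) = 3.73 - 2.940·0.666667 = 1.770
Σt over all 7·9 pixels = 1235857/8500 ≈ 145.3949412
V = pitch²·Σt = 1.71²·1235857/8500 = 425.149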